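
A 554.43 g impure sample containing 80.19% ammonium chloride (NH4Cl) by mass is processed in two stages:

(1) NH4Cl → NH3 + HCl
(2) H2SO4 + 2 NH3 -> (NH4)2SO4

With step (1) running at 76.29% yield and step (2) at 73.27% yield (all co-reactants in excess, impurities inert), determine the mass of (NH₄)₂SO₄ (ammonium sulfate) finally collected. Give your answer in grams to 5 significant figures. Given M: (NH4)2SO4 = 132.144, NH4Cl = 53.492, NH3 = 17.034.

Pure NH4Cl = 554.43 × 0.8019 = 444.597 g.
n(NH4Cl) = 444.597 / 53.492 = 8.31147 mol.
Step 1 (NH4Cl:NH3 = 1:1): theoretical n(NH3) = 8.31147 mol; at 76.29% yield, n(NH3) = 6.34082 mol.
Step 2 (NH3:(NH4)2SO4 = 2:1): theoretical n((NH4)2SO4) = 3.17041 mol, so theoretical mass = 3.17041 × 132.144 = 418.951 g.
At 73.27% yield, actual mass of (NH4)2SO4 = 418.951 × 0.7327 = 306.965 g.

306.97 g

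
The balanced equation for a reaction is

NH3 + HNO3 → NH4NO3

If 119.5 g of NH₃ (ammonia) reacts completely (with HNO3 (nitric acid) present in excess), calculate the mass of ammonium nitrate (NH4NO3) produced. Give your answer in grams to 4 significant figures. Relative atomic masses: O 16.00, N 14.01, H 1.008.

561.6 g

M(NH3) = 14.01 + 3(1.008) = 17.034 g/mol.
M(NH4NO3) = 2(14.01) + 4(1.008) + 3(16.00) = 80.052 g/mol.
n(NH3) = 119.50 g / 17.034 g/mol = 7.0154 mol.
From the equation the NH3:NH4NO3 mole ratio is 1:1, so n(NH4NO3) = 7.0154 × 1/1 = 7.0154 mol.
Mass of NH4NO3 = 7.0154 mol × 80.052 g/mol = 561.60 g.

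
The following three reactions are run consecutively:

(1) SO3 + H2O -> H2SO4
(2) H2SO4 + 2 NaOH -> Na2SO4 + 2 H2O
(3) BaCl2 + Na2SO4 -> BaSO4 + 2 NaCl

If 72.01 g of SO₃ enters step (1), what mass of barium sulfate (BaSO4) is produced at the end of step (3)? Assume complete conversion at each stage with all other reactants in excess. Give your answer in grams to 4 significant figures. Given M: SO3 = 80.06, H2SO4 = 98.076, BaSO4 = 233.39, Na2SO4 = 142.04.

209.9 g

n(SO3) = 72.01 / 80.06 = 0.89945 mol.
Reaction (1): SO3→H2SO4 ratio 1:1 ⇒ n(H2SO4) = 0.89945 mol.
Reaction (2): H2SO4→Na2SO4 ratio 1:1 ⇒ n(Na2SO4) = 0.89945 mol.
Reaction (3): Na2SO4→BaSO4 ratio 1:1 ⇒ n(BaSO4) = 0.89945 mol.
Mass of BaSO4 = 0.89945 × 233.39 = 209.92 g.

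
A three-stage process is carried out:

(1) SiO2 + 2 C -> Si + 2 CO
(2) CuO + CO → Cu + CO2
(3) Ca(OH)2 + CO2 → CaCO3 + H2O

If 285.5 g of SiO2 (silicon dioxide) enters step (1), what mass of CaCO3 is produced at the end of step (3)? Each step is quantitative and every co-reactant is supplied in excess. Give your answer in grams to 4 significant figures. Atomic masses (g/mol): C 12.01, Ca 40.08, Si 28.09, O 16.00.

M(SiO2) = 28.09 + 2(16.00) = 60.09 g/mol.
M(CaCO3) = 40.08 + 12.01 + 3(16.00) = 100.09 g/mol.
n(SiO2) = 285.5 / 60.09 = 4.7512 mol.
Reaction (1): SiO2→CO ratio 1:2 ⇒ n(CO) = 9.5024 mol.
Reaction (2): CO→CO2 ratio 1:1 ⇒ n(CO2) = 9.5024 mol.
Reaction (3): CO2→CaCO3 ratio 1:1 ⇒ n(CaCO3) = 9.5024 mol.
Mass of CaCO3 = 9.5024 × 100.09 = 951.10 g.

951.1 g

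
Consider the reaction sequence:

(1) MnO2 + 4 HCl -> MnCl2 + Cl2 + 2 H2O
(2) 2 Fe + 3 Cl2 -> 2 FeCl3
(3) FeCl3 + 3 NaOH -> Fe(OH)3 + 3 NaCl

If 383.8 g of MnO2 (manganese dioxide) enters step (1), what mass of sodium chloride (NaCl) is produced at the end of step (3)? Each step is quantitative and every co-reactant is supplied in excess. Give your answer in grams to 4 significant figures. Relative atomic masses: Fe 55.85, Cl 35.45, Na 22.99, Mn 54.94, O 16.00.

516.0 g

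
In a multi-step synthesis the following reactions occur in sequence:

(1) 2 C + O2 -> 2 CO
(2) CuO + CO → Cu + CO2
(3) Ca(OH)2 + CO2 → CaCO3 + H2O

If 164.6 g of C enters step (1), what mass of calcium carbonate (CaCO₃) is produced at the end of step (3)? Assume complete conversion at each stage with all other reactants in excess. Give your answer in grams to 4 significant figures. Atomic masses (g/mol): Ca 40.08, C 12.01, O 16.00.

M(C) = 12.01 g/mol.
M(CaCO3) = 40.08 + 12.01 + 3(16.00) = 100.09 g/mol.
n(C) = 164.6 / 12.01 = 13.705 mol.
Reaction (1): C→CO ratio 2:2 ⇒ n(CO) = 13.705 mol.
Reaction (2): CO→CO2 ratio 1:1 ⇒ n(CO2) = 13.705 mol.
Reaction (3): CO2→CaCO3 ratio 1:1 ⇒ n(CaCO3) = 13.705 mol.
Mass of CaCO3 = 13.705 × 100.09 = 1371.8 g.

1372 g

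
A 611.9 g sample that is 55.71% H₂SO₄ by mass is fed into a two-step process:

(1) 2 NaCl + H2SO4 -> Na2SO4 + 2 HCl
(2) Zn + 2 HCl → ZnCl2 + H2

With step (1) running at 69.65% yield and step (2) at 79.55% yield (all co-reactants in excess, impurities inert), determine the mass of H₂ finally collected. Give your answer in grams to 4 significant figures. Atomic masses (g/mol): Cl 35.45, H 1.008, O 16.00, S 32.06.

Pure H2SO4 = 611.9 × 0.5571 = 340.89 g.
M(H2SO4) = 2(1.008) + 32.06 + 4(16.00) = 98.076 g/mol.
M(H2) = 2(1.008) = 2.016 g/mol.
n(H2SO4) = 340.89 / 98.076 = 3.4758 mol.
Step 1 (H2SO4:HCl = 1:2): theoretical n(HCl) = 6.9515 mol; at 69.65% yield, n(HCl) = 4.8417 mol.
Step 2 (HCl:H2 = 2:1): theoretical n(H2) = 2.4209 mol, so theoretical mass = 2.4209 × 2.016 = 4.8805 g.
At 79.55% yield, actual mass of H2 = 4.8805 × 0.7955 = 3.8824 g.

3.882 g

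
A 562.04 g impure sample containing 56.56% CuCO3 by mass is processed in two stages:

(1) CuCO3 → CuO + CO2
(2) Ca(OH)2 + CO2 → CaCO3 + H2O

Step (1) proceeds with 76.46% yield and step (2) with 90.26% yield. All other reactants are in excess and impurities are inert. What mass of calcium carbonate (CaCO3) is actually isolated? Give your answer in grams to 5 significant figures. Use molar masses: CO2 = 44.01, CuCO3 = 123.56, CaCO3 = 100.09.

Pure CuCO3 = 562.04 × 0.5656 = 317.890 g.
n(CuCO3) = 317.890 / 123.56 = 2.57276 mol.
Step 1 (CuCO3:CO2 = 1:1): theoretical n(CO2) = 2.57276 mol; at 76.46% yield, n(CO2) = 1.96713 mol.
Step 2 (CO2:CaCO3 = 1:1): theoretical n(CaCO3) = 1.96713 mol, so theoretical mass = 1.96713 × 100.09 = 196.890 g.
At 90.26% yield, actual mass of CaCO3 = 196.890 × 0.9026 = 177.713 g.

177.71 g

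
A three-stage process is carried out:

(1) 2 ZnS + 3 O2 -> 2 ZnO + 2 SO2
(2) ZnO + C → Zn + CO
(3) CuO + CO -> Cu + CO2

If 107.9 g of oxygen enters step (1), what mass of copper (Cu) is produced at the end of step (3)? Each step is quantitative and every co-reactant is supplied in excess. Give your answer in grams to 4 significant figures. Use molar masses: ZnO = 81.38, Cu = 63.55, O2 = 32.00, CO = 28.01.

n(O2) = 107.9 / 32.00 = 3.3719 mol.
Reaction (1): O2→ZnO ratio 3:2 ⇒ n(ZnO) = 2.2479 mol.
Reaction (2): ZnO→CO ratio 1:1 ⇒ n(CO) = 2.2479 mol.
Reaction (3): CO→Cu ratio 1:1 ⇒ n(Cu) = 2.2479 mol.
Mass of Cu = 2.2479 × 63.55 = 142.86 g.

142.9 g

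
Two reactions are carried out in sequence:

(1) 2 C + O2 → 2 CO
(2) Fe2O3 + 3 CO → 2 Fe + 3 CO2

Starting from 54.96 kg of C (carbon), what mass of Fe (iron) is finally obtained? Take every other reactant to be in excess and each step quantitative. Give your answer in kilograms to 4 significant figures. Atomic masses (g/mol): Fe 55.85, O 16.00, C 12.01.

170.4 kg

M(C) = 12.01 g/mol.
M(Fe) = 55.85 g/mol.
54.96 kg = 54960 g.
n(C) = 54960 / 12.01 = 4576.2 mol.
Step 1 gives a 2:2 ratio of C to CO, so n(CO) = 4576.2 mol.
In step 2 the CO:Fe ratio is 3:2, so n(Fe) = 3050.8 mol.
Mass of Fe = 3050.8 × 55.85 = 170390 g = 170.4 kg.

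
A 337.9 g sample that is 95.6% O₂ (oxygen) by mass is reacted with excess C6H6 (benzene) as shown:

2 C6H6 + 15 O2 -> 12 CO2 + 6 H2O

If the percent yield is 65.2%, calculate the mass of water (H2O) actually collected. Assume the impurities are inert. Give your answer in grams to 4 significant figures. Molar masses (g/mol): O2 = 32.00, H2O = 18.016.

Pure O2 available = 337.9 g × 0.956 = 323.03 g.
n(O2) = 323.03 g / 32.00 g/mol = 10.095 mol.
From the equation the O2:H2O mole ratio is 15:6, so n(H2O) = 10.095 × 6/15 = 4.0379 mol.
Mass of H2O = 4.0379 mol × 18.016 g/mol = 72.747 g.
Actual mass collected = 72.747 g × 0.652 = 47.431 g.

47.43 g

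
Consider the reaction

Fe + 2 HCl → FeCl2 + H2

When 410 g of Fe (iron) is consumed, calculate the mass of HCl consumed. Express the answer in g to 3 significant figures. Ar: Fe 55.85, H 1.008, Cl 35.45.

535 g

M(Fe) = 55.85 g/mol.
M(HCl) = 1.008 + 35.45 = 36.458 g/mol.
n(Fe) = 410.0 g / 55.85 g/mol = 7.341 mol.
From the equation the Fe:HCl mole ratio is 1:2, so n(HCl) = 7.341 × 2/1 = 14.68 mol.
Mass of HCl = 14.68 mol × 36.458 g/mol = 535.3 g.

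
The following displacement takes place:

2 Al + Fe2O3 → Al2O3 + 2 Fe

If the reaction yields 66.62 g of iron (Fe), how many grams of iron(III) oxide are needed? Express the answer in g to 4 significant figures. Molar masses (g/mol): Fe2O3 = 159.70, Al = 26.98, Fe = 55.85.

n(Fe) = 66.620 g / 55.85 g/mol = 1.1928 mol.
From the equation the Fe:Fe2O3 mole ratio is 2:1, so n(Fe2O3) = 1.1928 × 1/2 = 0.59642 mol.
Mass of Fe2O3 = 0.59642 mol × 159.70 g/mol = 95.248 g.

95.25 g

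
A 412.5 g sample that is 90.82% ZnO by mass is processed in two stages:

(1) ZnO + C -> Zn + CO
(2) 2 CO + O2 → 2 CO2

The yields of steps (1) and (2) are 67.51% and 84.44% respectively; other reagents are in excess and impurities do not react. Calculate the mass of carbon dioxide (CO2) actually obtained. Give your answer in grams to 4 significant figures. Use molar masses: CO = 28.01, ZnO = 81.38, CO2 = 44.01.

115.5 g

Pure ZnO = 412.5 × 0.9082 = 374.63 g.
n(ZnO) = 374.63 / 81.38 = 4.6035 mol.
Step 1 (ZnO:CO = 1:1): theoretical n(CO) = 4.6035 mol; at 67.51% yield, n(CO) = 3.1078 mol.
Step 2 (CO:CO2 = 2:2): theoretical n(CO2) = 3.1078 mol, so theoretical mass = 3.1078 × 44.01 = 136.78 g.
At 84.44% yield, actual mass of CO2 = 136.78 × 0.8444 = 115.49 g.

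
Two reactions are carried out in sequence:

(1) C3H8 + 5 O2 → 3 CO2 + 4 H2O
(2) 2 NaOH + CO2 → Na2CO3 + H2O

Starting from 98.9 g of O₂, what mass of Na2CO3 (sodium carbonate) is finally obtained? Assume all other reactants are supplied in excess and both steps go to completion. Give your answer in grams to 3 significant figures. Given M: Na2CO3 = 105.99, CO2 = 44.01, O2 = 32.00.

197 g

n(O2) = 98.90 / 32.00 = 3.091 mol.
Step 1 gives a 5:3 ratio of O2 to CO2, so n(CO2) = 1.854 mol.
In step 2 the CO2:Na2CO3 ratio is 1:1, so n(Na2CO3) = 1.854 mol.
Mass of Na2CO3 = 1.854 × 105.99 = 196.5 g.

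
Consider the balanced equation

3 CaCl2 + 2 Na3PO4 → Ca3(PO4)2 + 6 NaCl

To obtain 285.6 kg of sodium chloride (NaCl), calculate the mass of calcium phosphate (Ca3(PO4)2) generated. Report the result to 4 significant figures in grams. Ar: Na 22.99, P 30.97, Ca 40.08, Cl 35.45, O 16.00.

252600 g

M(NaCl) = 22.99 + 35.45 = 58.44 g/mol.
M(Ca3(PO4)2) = 3(40.08) + 2(30.97) + 8(16.00) = 310.18 g/mol.
Convert: 285.6 kg = 285600 g.
n(NaCl) = 285600 g / 58.44 g/mol = 4887.1 mol.
From the equation the NaCl:Ca3(PO4)2 mole ratio is 6:1, so n(Ca3(PO4)2) = 4887.1 × 1/6 = 814.51 mol.
Mass of Ca3(PO4)2 = 814.51 mol × 310.18 g/mol = 252640 g.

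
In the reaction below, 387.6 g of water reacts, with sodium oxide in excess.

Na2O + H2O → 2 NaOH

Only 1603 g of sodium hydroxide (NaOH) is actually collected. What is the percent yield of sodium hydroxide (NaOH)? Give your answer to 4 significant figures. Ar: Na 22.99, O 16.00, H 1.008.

M(H2O) = 2(1.008) + 16.00 = 18.016 g/mol.
M(NaOH) = 22.99 + 16.00 + 1.008 = 39.998 g/mol.
n(H2O) = 387.60 g / 18.016 g/mol = 21.514 mol.
From the equation the H2O:NaOH mole ratio is 1:2, so n(NaOH) = 21.514 × 2/1 = 43.028 mol.
Mass of NaOH = 43.028 mol × 39.998 g/mol = 1721.1 g.
This is the theoretical yield. Percent yield = 1603 g / 1721.1 g × 100% = 93.141%.

93.14 %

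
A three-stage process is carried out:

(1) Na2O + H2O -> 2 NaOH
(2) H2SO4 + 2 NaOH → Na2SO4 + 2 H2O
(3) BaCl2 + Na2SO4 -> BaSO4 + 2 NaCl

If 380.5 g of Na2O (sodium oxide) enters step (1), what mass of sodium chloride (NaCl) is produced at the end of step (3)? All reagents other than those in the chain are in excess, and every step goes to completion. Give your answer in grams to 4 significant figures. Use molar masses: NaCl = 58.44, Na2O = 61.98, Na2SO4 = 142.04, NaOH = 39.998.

717.5 g

n(Na2O) = 380.5 / 61.98 = 6.1391 mol.
Reaction (1): Na2O→NaOH ratio 1:2 ⇒ n(NaOH) = 12.278 mol.
Reaction (2): NaOH→Na2SO4 ratio 2:1 ⇒ n(Na2SO4) = 6.1391 mol.
Reaction (3): Na2SO4→NaCl ratio 1:2 ⇒ n(NaCl) = 12.278 mol.
Mass of NaCl = 12.278 × 58.44 = 717.54 g.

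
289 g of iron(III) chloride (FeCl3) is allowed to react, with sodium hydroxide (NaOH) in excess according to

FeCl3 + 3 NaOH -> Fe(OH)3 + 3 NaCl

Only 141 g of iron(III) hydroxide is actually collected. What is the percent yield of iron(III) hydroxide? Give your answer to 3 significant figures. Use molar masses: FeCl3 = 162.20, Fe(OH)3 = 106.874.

74.0 %

n(FeCl3) = 289.0 g / 162.20 g/mol = 1.782 mol.
From the equation the FeCl3:Fe(OH)3 mole ratio is 1:1, so n(Fe(OH)3) = 1.782 × 1/1 = 1.782 mol.
Mass of Fe(OH)3 = 1.782 mol × 106.874 g/mol = 190.4 g.
This is the theoretical yield. Percent yield = 141 g / 190.4 g × 100% = 74.05%.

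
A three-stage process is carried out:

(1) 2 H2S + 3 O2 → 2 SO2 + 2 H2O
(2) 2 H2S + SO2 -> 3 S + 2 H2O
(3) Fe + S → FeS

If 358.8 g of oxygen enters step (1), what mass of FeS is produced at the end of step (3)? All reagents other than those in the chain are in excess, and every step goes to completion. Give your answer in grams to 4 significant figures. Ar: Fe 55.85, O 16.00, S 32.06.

M(O2) = 2(16.00) = 32.00 g/mol.
M(FeS) = 55.85 + 32.06 = 87.91 g/mol.
n(O2) = 358.8 / 32.00 = 11.213 mol.
Reaction (1): O2→SO2 ratio 3:2 ⇒ n(SO2) = 7.4750 mol.
Reaction (2): SO2→S ratio 1:3 ⇒ n(S) = 22.425 mol.
Reaction (3): S→FeS ratio 1:1 ⇒ n(FeS) = 22.425 mol.
Mass of FeS = 22.425 × 87.91 = 1971.4 g.

1971 g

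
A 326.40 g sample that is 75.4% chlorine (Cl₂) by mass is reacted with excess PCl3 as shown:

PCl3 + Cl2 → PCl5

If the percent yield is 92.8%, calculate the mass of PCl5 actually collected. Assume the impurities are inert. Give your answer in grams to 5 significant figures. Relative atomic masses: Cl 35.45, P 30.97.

670.73 g

Pure Cl2 available = 326.40 g × 0.754 = 246.106 g.
M(Cl2) = 2(35.45) = 70.90 g/mol.
M(PCl5) = 30.97 + 5(35.45) = 208.22 g/mol.
n(Cl2) = 246.106 g / 70.90 g/mol = 3.47117 mol.
From the equation the Cl2:PCl5 mole ratio is 1:1, so n(PCl5) = 3.47117 × 1/1 = 3.47117 mol.
Mass of PCl5 = 3.47117 mol × 208.22 g/mol = 722.766 g.
Actual mass collected = 722.766 g × 0.928 = 670.727 g.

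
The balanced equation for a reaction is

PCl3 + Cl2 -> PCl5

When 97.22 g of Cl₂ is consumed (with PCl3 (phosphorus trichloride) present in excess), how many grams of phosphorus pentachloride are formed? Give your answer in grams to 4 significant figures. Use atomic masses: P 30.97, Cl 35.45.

285.5 g

M(Cl2) = 2(35.45) = 70.90 g/mol.
M(PCl5) = 30.97 + 5(35.45) = 208.22 g/mol.
n(Cl2) = 97.220 g / 70.90 g/mol = 1.3712 mol.
From the equation the Cl2:PCl5 mole ratio is 1:1, so n(PCl5) = 1.3712 × 1/1 = 1.3712 mol.
Mass of PCl5 = 1.3712 mol × 208.22 g/mol = 285.52 g.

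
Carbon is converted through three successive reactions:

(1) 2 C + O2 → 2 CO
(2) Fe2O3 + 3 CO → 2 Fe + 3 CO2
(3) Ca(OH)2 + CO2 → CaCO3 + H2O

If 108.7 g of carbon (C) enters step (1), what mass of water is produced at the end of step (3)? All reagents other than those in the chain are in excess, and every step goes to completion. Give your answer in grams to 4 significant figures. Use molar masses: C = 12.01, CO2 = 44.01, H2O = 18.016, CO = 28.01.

163.1 g

n(C) = 108.7 / 12.01 = 9.0508 mol.
Reaction (1): C→CO ratio 2:2 ⇒ n(CO) = 9.0508 mol.
Reaction (2): CO→CO2 ratio 3:3 ⇒ n(CO2) = 9.0508 mol.
Reaction (3): CO2→H2O ratio 1:1 ⇒ n(H2O) = 9.0508 mol.
Mass of H2O = 9.0508 × 18.016 = 163.06 g.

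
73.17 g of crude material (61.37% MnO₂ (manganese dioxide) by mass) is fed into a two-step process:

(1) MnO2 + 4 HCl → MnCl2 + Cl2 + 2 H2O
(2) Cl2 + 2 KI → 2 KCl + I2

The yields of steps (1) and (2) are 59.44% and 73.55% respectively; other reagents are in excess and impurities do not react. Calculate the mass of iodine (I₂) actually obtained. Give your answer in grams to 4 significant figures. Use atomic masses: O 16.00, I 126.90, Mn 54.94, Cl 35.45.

57.31 g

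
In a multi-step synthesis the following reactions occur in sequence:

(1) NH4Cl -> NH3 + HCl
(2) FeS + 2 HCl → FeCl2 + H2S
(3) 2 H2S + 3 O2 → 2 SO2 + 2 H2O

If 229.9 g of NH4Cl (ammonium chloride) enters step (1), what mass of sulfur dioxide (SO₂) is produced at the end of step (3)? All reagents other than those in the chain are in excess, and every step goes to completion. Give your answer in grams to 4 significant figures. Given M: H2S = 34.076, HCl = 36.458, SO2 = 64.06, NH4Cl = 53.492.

137.7 g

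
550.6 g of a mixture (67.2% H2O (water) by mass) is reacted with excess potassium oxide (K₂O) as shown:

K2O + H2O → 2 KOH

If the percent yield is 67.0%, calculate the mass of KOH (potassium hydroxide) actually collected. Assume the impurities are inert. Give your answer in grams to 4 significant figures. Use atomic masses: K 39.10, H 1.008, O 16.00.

Pure H2O available = 550.6 g × 0.672 = 370.00 g.
M(H2O) = 2(1.008) + 16.00 = 18.016 g/mol.
M(KOH) = 39.10 + 16.00 + 1.008 = 56.108 g/mol.
n(H2O) = 370.00 g / 18.016 g/mol = 20.537 mol.
From the equation the H2O:KOH mole ratio is 1:2, so n(KOH) = 20.537 × 2/1 = 41.075 mol.
Mass of KOH = 41.075 mol × 56.108 g/mol = 2304.6 g.
Actual mass collected = 2304.6 g × 0.670 = 1544.1 g.

1544 g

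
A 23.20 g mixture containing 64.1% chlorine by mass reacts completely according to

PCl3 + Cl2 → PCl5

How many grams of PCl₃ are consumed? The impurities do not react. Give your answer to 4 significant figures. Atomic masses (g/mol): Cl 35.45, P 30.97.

28.80 g

Mass of pure Cl2 = 23.20 g × 0.641 = 14.871 g.
M(Cl2) = 2(35.45) = 70.90 g/mol.
M(PCl3) = 30.97 + 3(35.45) = 137.32 g/mol.
n(Cl2) = 14.871 g / 70.90 g/mol = 0.20975 mol.
From the equation the Cl2:PCl3 mole ratio is 1:1, so n(PCl3) = 0.20975 × 1/1 = 0.20975 mol.
Mass of PCl3 = 0.20975 mol × 137.32 g/mol = 28.803 g.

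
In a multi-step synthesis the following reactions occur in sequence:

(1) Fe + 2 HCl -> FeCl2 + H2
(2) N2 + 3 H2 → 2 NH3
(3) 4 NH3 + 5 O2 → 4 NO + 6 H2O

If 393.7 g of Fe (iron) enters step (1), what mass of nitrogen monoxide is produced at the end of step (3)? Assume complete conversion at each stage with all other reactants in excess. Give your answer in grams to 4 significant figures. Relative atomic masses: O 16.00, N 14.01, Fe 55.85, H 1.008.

141.0 g

M(Fe) = 55.85 g/mol.
M(NO) = 14.01 + 16.00 = 30.01 g/mol.
n(Fe) = 393.7 / 55.85 = 7.0492 mol.
Reaction (1): Fe→H2 ratio 1:1 ⇒ n(H2) = 7.0492 mol.
Reaction (2): H2→NH3 ratio 3:2 ⇒ n(NH3) = 4.6995 mol.
Reaction (3): NH3→NO ratio 4:4 ⇒ n(NO) = 4.6995 mol.
Mass of NO = 4.6995 × 30.01 = 141.03 g.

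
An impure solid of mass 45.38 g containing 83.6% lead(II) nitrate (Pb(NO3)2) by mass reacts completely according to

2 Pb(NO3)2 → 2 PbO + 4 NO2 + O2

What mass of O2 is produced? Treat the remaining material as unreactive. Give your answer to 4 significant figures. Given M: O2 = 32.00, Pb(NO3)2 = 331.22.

Mass of pure Pb(NO3)2 = 45.38 g × 0.836 = 37.938 g.
n(Pb(NO3)2) = 37.938 g / 331.22 g/mol = 0.11454 mol.
From the equation the Pb(NO3)2:O2 mole ratio is 2:1, so n(O2) = 0.11454 × 1/2 = 0.057270 mol.
Mass of O2 = 0.057270 mol × 32.00 g/mol = 1.8326 g.

1.833 g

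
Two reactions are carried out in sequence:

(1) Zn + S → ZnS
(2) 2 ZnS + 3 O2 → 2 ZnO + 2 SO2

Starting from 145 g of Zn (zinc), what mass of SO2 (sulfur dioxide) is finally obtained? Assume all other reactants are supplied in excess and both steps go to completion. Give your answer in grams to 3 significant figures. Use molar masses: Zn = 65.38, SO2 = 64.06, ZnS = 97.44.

142 g

n(Zn) = 145.0 / 65.38 = 2.218 mol.
Step 1 gives a 1:1 ratio of Zn to ZnS, so n(ZnS) = 2.218 mol.
In step 2 the ZnS:SO2 ratio is 2:2, so n(SO2) = 2.218 mol.
Mass of SO2 = 2.218 × 64.06 = 142.1 g.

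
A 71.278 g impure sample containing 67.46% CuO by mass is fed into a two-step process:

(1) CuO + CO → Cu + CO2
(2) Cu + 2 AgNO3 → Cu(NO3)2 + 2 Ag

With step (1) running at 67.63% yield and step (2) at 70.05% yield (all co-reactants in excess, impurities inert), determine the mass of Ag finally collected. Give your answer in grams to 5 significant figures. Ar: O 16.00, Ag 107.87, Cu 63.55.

61.779 g

Pure CuO = 71.278 × 0.6746 = 48.0841 g.
M(CuO) = 63.55 + 16.00 = 79.55 g/mol.
M(Ag) = 107.87 g/mol.
n(CuO) = 48.0841 / 79.55 = 0.604452 mol.
Step 1 (CuO:Cu = 1:1): theoretical n(Cu) = 0.604452 mol; at 67.63% yield, n(Cu) = 0.408791 mol.
Step 2 (Cu:Ag = 1:2): theoretical n(Ag) = 0.817581 mol, so theoretical mass = 0.817581 × 107.87 = 88.1925 g.
At 70.05% yield, actual mass of Ag = 88.1925 × 0.7005 = 61.7789 g.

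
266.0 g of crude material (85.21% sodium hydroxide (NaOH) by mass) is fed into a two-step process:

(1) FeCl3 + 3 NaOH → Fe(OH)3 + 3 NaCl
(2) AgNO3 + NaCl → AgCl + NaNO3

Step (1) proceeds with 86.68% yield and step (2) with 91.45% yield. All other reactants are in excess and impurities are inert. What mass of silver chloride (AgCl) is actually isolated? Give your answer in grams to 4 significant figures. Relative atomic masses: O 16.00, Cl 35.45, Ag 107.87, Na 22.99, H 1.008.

643.8 g

Pure NaOH = 266.0 × 0.8521 = 226.66 g.
M(NaOH) = 22.99 + 16.00 + 1.008 = 39.998 g/mol.
M(AgCl) = 107.87 + 35.45 = 143.32 g/mol.
n(NaOH) = 226.66 / 39.998 = 5.6667 mol.
Step 1 (NaOH:NaCl = 3:3): theoretical n(NaCl) = 5.6667 mol; at 86.68% yield, n(NaCl) = 4.9119 mol.
Step 2 (NaCl:AgCl = 1:1): theoretical n(AgCl) = 4.9119 mol, so theoretical mass = 4.9119 × 143.32 = 703.98 g.
At 91.45% yield, actual mass of AgCl = 703.98 × 0.9145 = 643.79 g.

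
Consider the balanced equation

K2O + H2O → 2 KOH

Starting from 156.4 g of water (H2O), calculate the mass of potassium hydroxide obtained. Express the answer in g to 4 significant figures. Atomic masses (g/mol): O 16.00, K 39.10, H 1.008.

M(H2O) = 2(1.008) + 16.00 = 18.016 g/mol.
M(KOH) = 39.10 + 16.00 + 1.008 = 56.108 g/mol.
n(H2O) = 156.40 g / 18.016 g/mol = 8.6812 mol.
From the equation the H2O:KOH mole ratio is 1:2, so n(KOH) = 8.6812 × 2/1 = 17.362 mol.
Mass of KOH = 17.362 mol × 56.108 g/mol = 974.17 g.

974.2 g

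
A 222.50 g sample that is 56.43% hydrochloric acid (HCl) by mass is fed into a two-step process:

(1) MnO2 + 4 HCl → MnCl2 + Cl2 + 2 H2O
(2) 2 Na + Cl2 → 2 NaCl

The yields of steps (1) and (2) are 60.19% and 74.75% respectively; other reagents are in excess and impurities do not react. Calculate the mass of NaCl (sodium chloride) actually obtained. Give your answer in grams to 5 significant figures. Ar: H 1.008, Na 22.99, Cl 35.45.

Pure HCl = 222.50 × 0.5643 = 125.557 g.
M(HCl) = 1.008 + 35.45 = 36.458 g/mol.
M(NaCl) = 22.99 + 35.45 = 58.44 g/mol.
n(HCl) = 125.557 / 36.458 = 3.44387 mol.
Step 1 (HCl:Cl2 = 4:1): theoretical n(Cl2) = 0.860968 mol; at 60.19% yield, n(Cl2) = 0.518217 mol.
Step 2 (Cl2:NaCl = 1:2): theoretical n(NaCl) = 1.03643 mol, so theoretical mass = 1.03643 × 58.44 = 60.5692 g.
At 74.75% yield, actual mass of NaCl = 60.5692 × 0.7475 = 45.2755 g.

45.275 g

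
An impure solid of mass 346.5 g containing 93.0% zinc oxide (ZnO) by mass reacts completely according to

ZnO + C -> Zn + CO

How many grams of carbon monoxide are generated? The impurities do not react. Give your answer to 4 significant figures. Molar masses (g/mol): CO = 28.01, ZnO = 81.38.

110.9 g

Mass of pure ZnO = 346.5 g × 0.930 = 322.25 g.
n(ZnO) = 322.25 g / 81.38 g/mol = 3.9598 mol.
From the equation the ZnO:CO mole ratio is 1:1, so n(CO) = 3.9598 × 1/1 = 3.9598 mol.
Mass of CO = 3.9598 mol × 28.01 g/mol = 110.91 g.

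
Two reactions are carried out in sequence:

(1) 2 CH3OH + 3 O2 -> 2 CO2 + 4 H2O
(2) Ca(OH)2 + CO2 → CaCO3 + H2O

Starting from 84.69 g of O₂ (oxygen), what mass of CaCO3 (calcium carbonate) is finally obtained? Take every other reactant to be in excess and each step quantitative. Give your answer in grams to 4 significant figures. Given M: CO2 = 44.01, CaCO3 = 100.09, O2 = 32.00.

n(O2) = 84.690 / 32.00 = 2.6466 mol.
Step 1 gives a 3:2 ratio of O2 to CO2, so n(CO2) = 1.7644 mol.
In step 2 the CO2:CaCO3 ratio is 1:1, so n(CaCO3) = 1.7644 mol.
Mass of CaCO3 = 1.7644 × 100.09 = 176.60 g.

176.6 g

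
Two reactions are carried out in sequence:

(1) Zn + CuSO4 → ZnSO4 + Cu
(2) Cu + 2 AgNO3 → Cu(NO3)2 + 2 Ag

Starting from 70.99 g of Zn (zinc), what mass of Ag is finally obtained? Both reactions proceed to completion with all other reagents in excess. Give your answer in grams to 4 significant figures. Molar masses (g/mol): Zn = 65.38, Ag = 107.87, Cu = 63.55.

n(Zn) = 70.990 / 65.38 = 1.0858 mol.
Step 1 gives a 1:1 ratio of Zn to Cu, so n(Cu) = 1.0858 mol.
In step 2 the Cu:Ag ratio is 1:2, so n(Ag) = 2.1716 mol.
Mass of Ag = 2.1716 × 107.87 = 234.25 g.

234.3 g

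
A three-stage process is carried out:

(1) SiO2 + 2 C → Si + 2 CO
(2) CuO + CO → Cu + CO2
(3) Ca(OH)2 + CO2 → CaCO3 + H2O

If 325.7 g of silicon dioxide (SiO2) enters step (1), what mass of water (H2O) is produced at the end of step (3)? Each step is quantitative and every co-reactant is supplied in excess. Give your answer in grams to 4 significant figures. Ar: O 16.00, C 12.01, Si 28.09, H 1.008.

195.3 g

M(SiO2) = 28.09 + 2(16.00) = 60.09 g/mol.
M(H2O) = 2(1.008) + 16.00 = 18.016 g/mol.
n(SiO2) = 325.7 / 60.09 = 5.4202 mol.
Reaction (1): SiO2→CO ratio 1:2 ⇒ n(CO) = 10.840 mol.
Reaction (2): CO→CO2 ratio 1:1 ⇒ n(CO2) = 10.840 mol.
Reaction (3): CO2→H2O ratio 1:1 ⇒ n(H2O) = 10.840 mol.
Mass of H2O = 10.840 × 18.016 = 195.30 g.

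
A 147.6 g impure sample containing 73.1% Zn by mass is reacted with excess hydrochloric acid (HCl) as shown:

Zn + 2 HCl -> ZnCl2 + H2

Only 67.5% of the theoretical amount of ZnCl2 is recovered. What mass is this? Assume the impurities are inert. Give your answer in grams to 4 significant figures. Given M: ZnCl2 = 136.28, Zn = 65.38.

151.8 g

Pure Zn available = 147.6 g × 0.731 = 107.90 g.
n(Zn) = 107.90 g / 65.38 g/mol = 1.6503 mol.
From the equation the Zn:ZnCl2 mole ratio is 1:1, so n(ZnCl2) = 1.6503 × 1/1 = 1.6503 mol.
Mass of ZnCl2 = 1.6503 mol × 136.28 g/mol = 224.90 g.
Actual mass collected = 224.90 g × 0.675 = 151.81 g.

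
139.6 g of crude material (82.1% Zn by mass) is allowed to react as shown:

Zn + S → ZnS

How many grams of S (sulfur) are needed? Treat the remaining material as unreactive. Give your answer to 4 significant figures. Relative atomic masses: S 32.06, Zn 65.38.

Mass of pure Zn = 139.6 g × 0.821 = 114.61 g.
M(Zn) = 65.38 g/mol.
M(S) = 32.06 g/mol.
n(Zn) = 114.61 g / 65.38 g/mol = 1.7530 mol.
From the equation the Zn:S mole ratio is 1:1, so n(S) = 1.7530 × 1/1 = 1.7530 mol.
Mass of S = 1.7530 mol × 32.06 g/mol = 56.201 g.

56.20 g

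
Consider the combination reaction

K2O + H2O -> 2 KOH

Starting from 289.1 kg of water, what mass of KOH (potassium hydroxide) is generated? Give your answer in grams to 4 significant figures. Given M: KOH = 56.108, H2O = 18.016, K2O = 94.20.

Convert: 289.1 kg = 289100 g.
n(H2O) = 289100 g / 18.016 g/mol = 16047 mol.
From the equation the H2O:KOH mole ratio is 1:2, so n(KOH) = 16047 × 2/1 = 32094 mol.
Mass of KOH = 32094 mol × 56.108 g/mol = 1.8007 × 10^6 g.

1801000 g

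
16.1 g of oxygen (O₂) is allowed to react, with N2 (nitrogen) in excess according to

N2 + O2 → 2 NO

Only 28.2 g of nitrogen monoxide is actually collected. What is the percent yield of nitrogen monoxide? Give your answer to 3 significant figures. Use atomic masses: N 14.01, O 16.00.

M(O2) = 2(16.00) = 32.00 g/mol.
M(NO) = 14.01 + 16.00 = 30.01 g/mol.
n(O2) = 16.10 g / 32.00 g/mol = 0.5031 mol.
From the equation the O2:NO mole ratio is 1:2, so n(NO) = 0.5031 × 2/1 = 1.006 mol.
Mass of NO = 1.006 mol × 30.01 g/mol = 30.20 g.
This is the theoretical yield. Percent yield = 28.2 g / 30.20 g × 100% = 93.39%.

93.4 %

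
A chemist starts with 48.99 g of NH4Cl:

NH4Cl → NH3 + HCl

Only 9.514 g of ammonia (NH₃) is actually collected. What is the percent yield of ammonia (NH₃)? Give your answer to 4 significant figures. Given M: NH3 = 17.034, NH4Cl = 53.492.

n(NH4Cl) = 48.990 g / 53.492 g/mol = 0.91584 mol.
From the equation the NH4Cl:NH3 mole ratio is 1:1, so n(NH3) = 0.91584 × 1/1 = 0.91584 mol.
Mass of NH3 = 0.91584 mol × 17.034 g/mol = 15.600 g.
This is the theoretical yield. Percent yield = 9.514 g / 15.600 g × 100% = 60.986%.

60.99 %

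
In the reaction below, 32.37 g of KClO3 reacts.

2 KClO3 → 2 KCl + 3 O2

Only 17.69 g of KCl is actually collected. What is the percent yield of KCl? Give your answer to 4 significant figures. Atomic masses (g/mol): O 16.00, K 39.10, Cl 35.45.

M(KClO3) = 39.10 + 35.45 + 3(16.00) = 122.55 g/mol.
M(KCl) = 39.10 + 35.45 = 74.55 g/mol.
n(KClO3) = 32.370 g / 122.55 g/mol = 0.26414 mol.
From the equation the KClO3:KCl mole ratio is 2:2, so n(KCl) = 0.26414 × 2/2 = 0.26414 mol.
Mass of KCl = 0.26414 mol × 74.55 g/mol = 19.691 g.
This is the theoretical yield. Percent yield = 17.69 g / 19.691 g × 100% = 89.836%.

89.84 %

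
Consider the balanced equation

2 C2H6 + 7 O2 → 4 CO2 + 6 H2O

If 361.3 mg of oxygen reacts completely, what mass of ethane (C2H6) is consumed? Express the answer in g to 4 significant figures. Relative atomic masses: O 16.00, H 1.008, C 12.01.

0.09700 g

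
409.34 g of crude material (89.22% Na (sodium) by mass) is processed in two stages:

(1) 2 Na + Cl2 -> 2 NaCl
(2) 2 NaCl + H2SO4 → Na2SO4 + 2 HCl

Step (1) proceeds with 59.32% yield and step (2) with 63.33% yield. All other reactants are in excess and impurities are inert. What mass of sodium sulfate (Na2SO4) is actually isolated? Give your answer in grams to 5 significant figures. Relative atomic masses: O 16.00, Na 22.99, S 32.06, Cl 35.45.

Pure Na = 409.34 × 0.8922 = 365.213 g.
M(Na) = 22.99 g/mol.
M(Na2SO4) = 2(22.99) + 32.06 + 4(16.00) = 142.04 g/mol.
n(Na) = 365.213 / 22.99 = 15.8857 mol.
Step 1 (Na:NaCl = 2:2): theoretical n(NaCl) = 15.8857 mol; at 59.32% yield, n(NaCl) = 9.42342 mol.
Step 2 (NaCl:Na2SO4 = 2:1): theoretical n(Na2SO4) = 4.71171 mol, so theoretical mass = 4.71171 × 142.04 = 669.251 g.
At 63.33% yield, actual mass of Na2SO4 = 669.251 × 0.6333 = 423.837 g.

423.84 g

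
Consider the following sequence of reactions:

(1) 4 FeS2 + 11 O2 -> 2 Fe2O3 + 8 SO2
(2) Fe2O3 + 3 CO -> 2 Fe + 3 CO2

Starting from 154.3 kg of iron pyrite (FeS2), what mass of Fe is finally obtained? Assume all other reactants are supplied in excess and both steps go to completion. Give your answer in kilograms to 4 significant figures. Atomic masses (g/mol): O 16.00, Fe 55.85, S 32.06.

M(FeS2) = 55.85 + 2(32.06) = 119.97 g/mol.
M(Fe) = 55.85 g/mol.
154.3 kg = 154300 g.
n(FeS2) = 154300 / 119.97 = 1286.2 mol.
Step 1 gives a 4:2 ratio of FeS2 to Fe2O3, so n(Fe2O3) = 643.08 mol.
In step 2 the Fe2O3:Fe ratio is 1:2, so n(Fe) = 1286.2 mol.
Mass of Fe = 1286.2 × 55.85 = 71832 g = 71.83 kg.

71.83 kg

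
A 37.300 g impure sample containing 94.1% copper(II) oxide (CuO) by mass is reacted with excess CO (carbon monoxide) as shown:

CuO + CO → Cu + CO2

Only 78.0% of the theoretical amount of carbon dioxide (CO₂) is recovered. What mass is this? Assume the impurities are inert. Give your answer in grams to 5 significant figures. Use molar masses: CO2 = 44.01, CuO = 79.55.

Pure CuO available = 37.300 g × 0.941 = 35.0993 g.
n(CuO) = 35.0993 g / 79.55 g/mol = 0.441223 mol.
From the equation the CuO:CO2 mole ratio is 1:1, so n(CO2) = 0.441223 × 1/1 = 0.441223 mol.
Mass of CO2 = 0.441223 mol × 44.01 g/mol = 19.4182 g.
Actual mass collected = 19.4182 g × 0.780 = 15.1462 g.

15.146 g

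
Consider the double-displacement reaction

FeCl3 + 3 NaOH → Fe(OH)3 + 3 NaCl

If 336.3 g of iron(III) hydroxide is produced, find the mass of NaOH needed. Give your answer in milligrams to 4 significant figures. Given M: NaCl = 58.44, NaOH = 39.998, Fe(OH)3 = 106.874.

n(Fe(OH)3) = 336.30 g / 106.874 g/mol = 3.1467 mol.
From the equation the Fe(OH)3:NaOH mole ratio is 1:3, so n(NaOH) = 3.1467 × 3/1 = 9.4401 mol.
Mass of NaOH = 9.4401 mol × 39.998 g/mol = 377.58 g.
Converting to mg: 377.58 g = 377600 mg.

377600 mg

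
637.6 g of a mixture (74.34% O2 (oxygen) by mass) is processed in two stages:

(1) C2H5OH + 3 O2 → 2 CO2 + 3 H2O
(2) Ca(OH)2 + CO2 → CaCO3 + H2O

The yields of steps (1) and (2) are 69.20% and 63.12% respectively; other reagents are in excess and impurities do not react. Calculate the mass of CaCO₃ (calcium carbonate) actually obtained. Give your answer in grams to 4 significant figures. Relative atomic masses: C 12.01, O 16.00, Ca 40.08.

Pure O2 = 637.6 × 0.7434 = 473.99 g.
M(O2) = 2(16.00) = 32.00 g/mol.
M(CaCO3) = 40.08 + 12.01 + 3(16.00) = 100.09 g/mol.
n(O2) = 473.99 / 32.00 = 14.812 mol.
Step 1 (O2:CO2 = 3:2): theoretical n(CO2) = 9.8748 mol; at 69.20% yield, n(CO2) = 6.8334 mol.
Step 2 (CO2:CaCO3 = 1:1): theoretical n(CaCO3) = 6.8334 mol, so theoretical mass = 6.8334 × 100.09 = 683.95 g.
At 63.12% yield, actual mass of CaCO3 = 683.95 × 0.6312 = 431.71 g.

431.7 g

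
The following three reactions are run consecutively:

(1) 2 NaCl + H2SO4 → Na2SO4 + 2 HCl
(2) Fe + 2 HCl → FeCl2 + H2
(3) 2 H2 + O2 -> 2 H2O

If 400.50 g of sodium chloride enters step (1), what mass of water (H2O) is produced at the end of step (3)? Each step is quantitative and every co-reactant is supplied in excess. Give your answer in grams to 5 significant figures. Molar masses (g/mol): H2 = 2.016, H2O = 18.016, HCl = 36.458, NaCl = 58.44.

n(NaCl) = 400.50 / 58.44 = 6.85318 mol.
Reaction (1): NaCl→HCl ratio 2:2 ⇒ n(HCl) = 6.85318 mol.
Reaction (2): HCl→H2 ratio 2:1 ⇒ n(H2) = 3.42659 mol.
Reaction (3): H2→H2O ratio 2:2 ⇒ n(H2O) = 3.42659 mol.
Mass of H2O = 3.42659 × 18.016 = 61.7335 g.

61.733 g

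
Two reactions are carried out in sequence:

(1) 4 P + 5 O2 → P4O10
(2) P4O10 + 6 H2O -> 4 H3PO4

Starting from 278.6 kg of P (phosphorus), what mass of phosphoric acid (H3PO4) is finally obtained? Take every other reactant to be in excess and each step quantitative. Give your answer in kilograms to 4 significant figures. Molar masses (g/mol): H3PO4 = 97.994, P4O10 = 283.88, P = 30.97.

881.5 kg

278.6 kg = 278600 g.
n(P) = 278600 / 30.97 = 8995.8 mol.
Step 1 gives a 4:1 ratio of P to P4O10, so n(P4O10) = 2249.0 mol.
In step 2 the P4O10:H3PO4 ratio is 1:4, so n(H3PO4) = 8995.8 mol.
Mass of H3PO4 = 8995.8 × 97.994 = 881530 g = 881.5 kg.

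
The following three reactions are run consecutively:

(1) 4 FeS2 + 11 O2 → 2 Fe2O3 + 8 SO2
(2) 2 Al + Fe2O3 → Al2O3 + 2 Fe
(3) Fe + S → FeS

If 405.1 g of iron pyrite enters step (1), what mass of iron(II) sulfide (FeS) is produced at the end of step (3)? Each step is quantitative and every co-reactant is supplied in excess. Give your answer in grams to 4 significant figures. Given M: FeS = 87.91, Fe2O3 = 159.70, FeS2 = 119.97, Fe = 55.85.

296.8 g

n(FeS2) = 405.1 / 119.97 = 3.3767 mol.
Reaction (1): FeS2→Fe2O3 ratio 4:2 ⇒ n(Fe2O3) = 1.6883 mol.
Reaction (2): Fe2O3→Fe ratio 1:2 ⇒ n(Fe) = 3.3767 mol.
Reaction (3): Fe→FeS ratio 1:1 ⇒ n(FeS) = 3.3767 mol.
Mass of FeS = 3.3767 × 87.91 = 296.84 g.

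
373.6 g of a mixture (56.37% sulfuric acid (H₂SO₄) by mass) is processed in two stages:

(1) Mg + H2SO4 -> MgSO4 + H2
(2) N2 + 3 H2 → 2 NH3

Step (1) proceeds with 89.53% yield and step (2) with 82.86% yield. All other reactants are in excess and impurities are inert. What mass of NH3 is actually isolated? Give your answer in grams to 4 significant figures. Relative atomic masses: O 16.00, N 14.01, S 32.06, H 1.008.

Pure H2SO4 = 373.6 × 0.5637 = 210.60 g.
M(H2SO4) = 2(1.008) + 32.06 + 4(16.00) = 98.076 g/mol.
M(NH3) = 14.01 + 3(1.008) = 17.034 g/mol.
n(H2SO4) = 210.60 / 98.076 = 2.1473 mol.
Step 1 (H2SO4:H2 = 1:1): theoretical n(H2) = 2.1473 mol; at 89.53% yield, n(H2) = 1.9225 mol.
Step 2 (H2:NH3 = 3:2): theoretical n(NH3) = 1.2817 mol, so theoretical mass = 1.2817 × 17.034 = 21.832 g.
At 82.86% yield, actual mass of NH3 = 21.832 × 0.8286 = 18.090 g.

18.09 g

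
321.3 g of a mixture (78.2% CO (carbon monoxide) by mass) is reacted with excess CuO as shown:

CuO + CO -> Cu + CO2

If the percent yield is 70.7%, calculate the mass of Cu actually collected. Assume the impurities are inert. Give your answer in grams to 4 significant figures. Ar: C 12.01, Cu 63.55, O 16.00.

Pure CO available = 321.3 g × 0.782 = 251.26 g.
M(CO) = 12.01 + 16.00 = 28.01 g/mol.
M(Cu) = 63.55 g/mol.
n(CO) = 251.26 g / 28.01 g/mol = 8.9702 mol.
From the equation the CO:Cu mole ratio is 1:1, so n(Cu) = 8.9702 × 1/1 = 8.9702 mol.
Mass of Cu = 8.9702 mol × 63.55 g/mol = 570.06 g.
Actual mass collected = 570.06 g × 0.707 = 403.03 g.

403.0 g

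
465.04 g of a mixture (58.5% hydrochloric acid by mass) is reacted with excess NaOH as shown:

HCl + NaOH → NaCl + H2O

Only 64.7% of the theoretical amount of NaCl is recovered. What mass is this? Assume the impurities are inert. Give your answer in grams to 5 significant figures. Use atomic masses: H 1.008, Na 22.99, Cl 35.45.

Pure HCl available = 465.04 g × 0.585 = 272.048 g.
M(HCl) = 1.008 + 35.45 = 36.458 g/mol.
M(NaCl) = 22.99 + 35.45 = 58.44 g/mol.
n(HCl) = 272.048 g / 36.458 g/mol = 7.46197 mol.
From the equation the HCl:NaCl mole ratio is 1:1, so n(NaCl) = 7.46197 × 1/1 = 7.46197 mol.
Mass of NaCl = 7.46197 mol × 58.44 g/mol = 436.077 g.
Actual mass collected = 436.077 g × 0.647 = 282.142 g.

282.14 g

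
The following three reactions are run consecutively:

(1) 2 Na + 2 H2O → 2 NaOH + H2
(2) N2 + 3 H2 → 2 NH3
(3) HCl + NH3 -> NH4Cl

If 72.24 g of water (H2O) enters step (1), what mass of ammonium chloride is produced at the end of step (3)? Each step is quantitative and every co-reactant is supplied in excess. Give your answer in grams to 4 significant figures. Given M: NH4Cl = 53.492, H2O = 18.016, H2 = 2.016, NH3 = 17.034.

n(H2O) = 72.24 / 18.016 = 4.0098 mol.
Reaction (1): H2O→H2 ratio 2:1 ⇒ n(H2) = 2.0049 mol.
Reaction (2): H2→NH3 ratio 3:2 ⇒ n(NH3) = 1.3366 mol.
Reaction (3): NH3→NH4Cl ratio 1:1 ⇒ n(NH4Cl) = 1.3366 mol.
Mass of NH4Cl = 1.3366 × 53.492 = 71.497 g.

71.50 g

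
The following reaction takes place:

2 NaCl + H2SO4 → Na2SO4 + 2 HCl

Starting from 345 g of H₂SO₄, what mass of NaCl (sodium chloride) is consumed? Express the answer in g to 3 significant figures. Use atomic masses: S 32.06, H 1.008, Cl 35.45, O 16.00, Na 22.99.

411 g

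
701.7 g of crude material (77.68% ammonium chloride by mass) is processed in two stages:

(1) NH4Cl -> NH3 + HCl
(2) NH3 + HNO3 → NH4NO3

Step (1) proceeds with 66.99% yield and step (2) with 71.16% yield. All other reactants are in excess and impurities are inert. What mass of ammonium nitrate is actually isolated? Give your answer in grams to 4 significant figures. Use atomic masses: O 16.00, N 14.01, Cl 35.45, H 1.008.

388.9 g

Pure NH4Cl = 701.7 × 0.7768 = 545.08 g.
M(NH4Cl) = 14.01 + 4(1.008) + 35.45 = 53.492 g/mol.
M(NH4NO3) = 2(14.01) + 4(1.008) + 3(16.00) = 80.052 g/mol.
n(NH4Cl) = 545.08 / 53.492 = 10.190 mol.
Step 1 (NH4Cl:NH3 = 1:1): theoretical n(NH3) = 10.190 mol; at 66.99% yield, n(NH3) = 6.8262 mol.
Step 2 (NH3:NH4NO3 = 1:1): theoretical n(NH4NO3) = 6.8262 mol, so theoretical mass = 6.8262 × 80.052 = 546.45 g.
At 71.16% yield, actual mass of NH4NO3 = 546.45 × 0.7116 = 388.86 g.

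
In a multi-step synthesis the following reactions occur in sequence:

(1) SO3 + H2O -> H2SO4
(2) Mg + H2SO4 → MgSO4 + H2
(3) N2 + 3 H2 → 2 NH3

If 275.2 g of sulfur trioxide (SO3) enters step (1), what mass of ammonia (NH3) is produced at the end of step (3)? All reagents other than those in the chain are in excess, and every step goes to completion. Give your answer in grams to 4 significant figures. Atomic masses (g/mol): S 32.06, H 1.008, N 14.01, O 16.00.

M(SO3) = 32.06 + 3(16.00) = 80.06 g/mol.
M(NH3) = 14.01 + 3(1.008) = 17.034 g/mol.
n(SO3) = 275.2 / 80.06 = 3.4374 mol.
Reaction (1): SO3→H2SO4 ratio 1:1 ⇒ n(H2SO4) = 3.4374 mol.
Reaction (2): H2SO4→H2 ratio 1:1 ⇒ n(H2) = 3.4374 mol.
Reaction (3): H2→NH3 ratio 3:2 ⇒ n(NH3) = 2.2916 mol.
Mass of NH3 = 2.2916 × 17.034 = 39.035 g.

39.04 g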